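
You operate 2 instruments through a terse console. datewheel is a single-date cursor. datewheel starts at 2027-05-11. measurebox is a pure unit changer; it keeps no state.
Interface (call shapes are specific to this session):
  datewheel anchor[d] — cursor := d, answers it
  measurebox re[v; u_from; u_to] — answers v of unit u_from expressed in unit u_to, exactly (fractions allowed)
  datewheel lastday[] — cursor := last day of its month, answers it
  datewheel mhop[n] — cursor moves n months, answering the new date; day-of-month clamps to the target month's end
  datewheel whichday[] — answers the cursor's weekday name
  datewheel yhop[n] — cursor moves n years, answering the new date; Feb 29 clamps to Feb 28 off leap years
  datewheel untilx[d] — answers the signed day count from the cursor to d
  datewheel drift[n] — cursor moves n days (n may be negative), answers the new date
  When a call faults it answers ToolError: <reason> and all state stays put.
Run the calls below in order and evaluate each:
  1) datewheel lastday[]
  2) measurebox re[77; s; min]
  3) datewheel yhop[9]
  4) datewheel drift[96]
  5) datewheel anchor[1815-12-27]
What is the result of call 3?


Next I call datewheel lastday(), — result: 2027-05-31.
Then measurebox re passing v: 77, u_from: s, u_to: min: 77/60.
Then datewheel yhop passing n: 9: 2036-05-31.
I try datewheel drift passing n: 96, — result: 2036-09-04.
Invoking datewheel anchor passing d: 1815-12-27, and see 1815-12-27.

Answer: 2036-05-31


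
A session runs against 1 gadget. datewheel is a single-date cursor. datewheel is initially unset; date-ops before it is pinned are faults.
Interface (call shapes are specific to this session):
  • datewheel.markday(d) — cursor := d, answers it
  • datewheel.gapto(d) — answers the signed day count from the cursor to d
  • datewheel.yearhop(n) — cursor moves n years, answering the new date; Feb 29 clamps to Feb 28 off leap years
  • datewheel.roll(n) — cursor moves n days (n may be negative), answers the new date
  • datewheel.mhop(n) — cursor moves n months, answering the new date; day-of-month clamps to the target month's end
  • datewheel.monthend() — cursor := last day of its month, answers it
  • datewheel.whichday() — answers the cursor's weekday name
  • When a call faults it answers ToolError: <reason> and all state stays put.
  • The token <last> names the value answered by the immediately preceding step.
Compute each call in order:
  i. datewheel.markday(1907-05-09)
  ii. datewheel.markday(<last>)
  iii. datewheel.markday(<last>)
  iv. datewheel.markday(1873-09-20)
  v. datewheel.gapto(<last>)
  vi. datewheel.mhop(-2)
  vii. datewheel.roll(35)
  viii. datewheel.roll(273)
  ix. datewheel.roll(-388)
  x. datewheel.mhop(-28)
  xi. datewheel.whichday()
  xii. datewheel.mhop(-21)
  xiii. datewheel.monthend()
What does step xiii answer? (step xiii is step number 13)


Invoking markday with d=1907-05-09, and get 1907-05-09.
Next I call markday with d=<last>, and observe 1907-05-09.
I call markday with d=<last>: 1907-05-09.
Next I call markday with d=1873-09-20: 1873-09-20.
I call gapto with d=<last>, and observe 0.
I call mhop with n=-2, and observe 1873-07-20.
Calling roll with n=35, — result: 1873-08-24.
I invoke roll with n=273: 1874-05-24.
I call roll with n=-388, giving 1873-05-01.
Using mhop with n=-28, which returns 1871-01-01.
I call whichday(), yielding Sunday.
Now I run mhop with n=-21, and observe 1869-04-01.
Now I run monthend(), yielding 1869-04-30.

Answer: 1869-04-30


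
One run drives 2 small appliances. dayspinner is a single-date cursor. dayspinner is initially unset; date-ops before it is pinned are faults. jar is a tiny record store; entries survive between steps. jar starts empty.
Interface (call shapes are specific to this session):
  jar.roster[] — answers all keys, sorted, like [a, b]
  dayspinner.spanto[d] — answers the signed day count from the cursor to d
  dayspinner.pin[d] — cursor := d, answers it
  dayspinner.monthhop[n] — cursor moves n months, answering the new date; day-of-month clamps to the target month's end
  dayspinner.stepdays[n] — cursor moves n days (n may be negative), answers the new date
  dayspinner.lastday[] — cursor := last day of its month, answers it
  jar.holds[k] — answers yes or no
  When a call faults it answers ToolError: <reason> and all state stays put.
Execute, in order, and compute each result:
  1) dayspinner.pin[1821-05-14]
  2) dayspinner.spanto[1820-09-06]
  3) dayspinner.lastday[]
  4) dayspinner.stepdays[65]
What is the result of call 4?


Answer: 1821-08-04

Derivation:
;; dayspinner.pin(d='1821-05-14') => 1821-05-14
;; dayspinner.spanto(d='1820-09-06') => -250
;; dayspinner.lastday() => 1821-05-31
;; dayspinner.stepdays(n='65') => 1821-08-04


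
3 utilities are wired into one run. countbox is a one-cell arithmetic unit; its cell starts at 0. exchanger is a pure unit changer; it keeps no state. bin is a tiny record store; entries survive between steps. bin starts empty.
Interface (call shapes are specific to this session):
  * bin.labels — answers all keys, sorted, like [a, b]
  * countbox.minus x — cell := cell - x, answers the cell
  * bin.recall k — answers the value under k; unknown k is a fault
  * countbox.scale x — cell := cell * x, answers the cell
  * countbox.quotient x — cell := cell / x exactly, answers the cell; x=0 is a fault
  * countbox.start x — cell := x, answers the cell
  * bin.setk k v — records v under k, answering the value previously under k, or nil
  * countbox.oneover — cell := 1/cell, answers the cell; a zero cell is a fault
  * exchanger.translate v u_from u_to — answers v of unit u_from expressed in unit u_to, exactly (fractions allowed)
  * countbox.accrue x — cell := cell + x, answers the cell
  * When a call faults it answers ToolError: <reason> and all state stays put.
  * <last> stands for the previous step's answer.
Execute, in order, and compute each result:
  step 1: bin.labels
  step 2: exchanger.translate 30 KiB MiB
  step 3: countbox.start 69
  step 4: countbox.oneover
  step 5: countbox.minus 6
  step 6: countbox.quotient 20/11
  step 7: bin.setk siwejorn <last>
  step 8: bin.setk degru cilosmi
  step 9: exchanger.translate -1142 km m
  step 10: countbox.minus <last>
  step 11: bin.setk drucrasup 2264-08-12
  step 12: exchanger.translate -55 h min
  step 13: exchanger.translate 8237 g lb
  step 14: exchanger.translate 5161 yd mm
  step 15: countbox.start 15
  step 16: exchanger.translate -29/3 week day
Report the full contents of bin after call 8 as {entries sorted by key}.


CALL labels[]
RET  []
CALL translate[30; KiB; MiB]
RET  15/512
CALL start[69]
RET  69
CALL oneover[]
RET  1/69
CALL minus[6]
RET  -413/69
CALL quotient[20/11]
RET  -4543/1380
CALL setk[siwejorn; <last>]
RET  nil
CALL setk[degru; cilosmi]
RET  nil
CALL translate[-1142; km; m]
RET  -1142000
CALL minus[<last>]
RET  1575955457/1380
CALL setk[drucrasup; 2264-08-12]
RET  nil
CALL translate[-55; h; min]
RET  -3300
CALL translate[8237; g; lb]
RET  823700000/45359237
CALL translate[5161; yd; mm]
RET  23596092/5
CALL start[15]
RET  15
CALL translate[-29/3; week; day]
RET  -203/3

Answer: {degru=cilosmi, siwejorn=-4543/1380}


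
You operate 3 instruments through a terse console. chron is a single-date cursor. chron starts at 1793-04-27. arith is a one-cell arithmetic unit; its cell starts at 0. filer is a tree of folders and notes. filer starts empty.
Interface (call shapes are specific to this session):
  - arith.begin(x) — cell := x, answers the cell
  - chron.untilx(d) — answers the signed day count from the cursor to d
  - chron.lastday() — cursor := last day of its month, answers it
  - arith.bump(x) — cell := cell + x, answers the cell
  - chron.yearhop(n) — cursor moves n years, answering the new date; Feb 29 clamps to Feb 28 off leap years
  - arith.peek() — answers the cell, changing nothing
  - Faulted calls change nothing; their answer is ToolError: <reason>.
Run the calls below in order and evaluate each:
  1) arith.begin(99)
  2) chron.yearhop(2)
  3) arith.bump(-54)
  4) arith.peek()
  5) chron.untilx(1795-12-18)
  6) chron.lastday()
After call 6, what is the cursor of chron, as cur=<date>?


→ arith.begin(x='99')
← 99
→ chron.yearhop(n='2')
← 1795-04-27
→ arith.bump(x='-54')
← 45
→ arith.peek()
← 45
→ chron.untilx(d='1795-12-18')
← 235
→ chron.lastday()
← 1795-04-30

Answer: cur=1795-04-30


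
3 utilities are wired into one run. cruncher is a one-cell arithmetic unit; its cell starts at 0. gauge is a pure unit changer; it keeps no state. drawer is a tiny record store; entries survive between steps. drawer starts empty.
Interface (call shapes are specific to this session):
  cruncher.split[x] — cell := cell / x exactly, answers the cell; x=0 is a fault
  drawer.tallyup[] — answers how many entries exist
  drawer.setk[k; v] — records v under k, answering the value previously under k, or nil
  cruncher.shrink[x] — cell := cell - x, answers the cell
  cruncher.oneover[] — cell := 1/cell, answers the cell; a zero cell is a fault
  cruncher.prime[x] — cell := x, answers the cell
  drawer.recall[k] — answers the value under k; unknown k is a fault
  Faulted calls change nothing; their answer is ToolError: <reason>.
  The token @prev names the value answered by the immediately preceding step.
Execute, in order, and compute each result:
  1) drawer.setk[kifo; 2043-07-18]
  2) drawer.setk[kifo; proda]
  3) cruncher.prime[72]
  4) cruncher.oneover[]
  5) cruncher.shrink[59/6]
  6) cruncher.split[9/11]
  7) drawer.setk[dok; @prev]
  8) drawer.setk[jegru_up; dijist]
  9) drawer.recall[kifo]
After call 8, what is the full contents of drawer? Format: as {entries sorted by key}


Answer: {dok=-7777/648, jegru_up=dijist, kifo=proda}

Derivation:
! 1. drawer.setk(kifo, 2043-07-18) : nil
! 2. drawer.setk(kifo, proda) : 2043-07-18
! 3. cruncher.prime(72) : 72
! 4. cruncher.oneover() : 1/72
! 5. cruncher.shrink(59/6) : -707/72
! 6. cruncher.split(9/11) : -7777/648
! 7. drawer.setk(dok, @prev) : nil
! 8. drawer.setk(jegru_up, dijist) : nil
! 9. drawer.recall(kifo) : proda


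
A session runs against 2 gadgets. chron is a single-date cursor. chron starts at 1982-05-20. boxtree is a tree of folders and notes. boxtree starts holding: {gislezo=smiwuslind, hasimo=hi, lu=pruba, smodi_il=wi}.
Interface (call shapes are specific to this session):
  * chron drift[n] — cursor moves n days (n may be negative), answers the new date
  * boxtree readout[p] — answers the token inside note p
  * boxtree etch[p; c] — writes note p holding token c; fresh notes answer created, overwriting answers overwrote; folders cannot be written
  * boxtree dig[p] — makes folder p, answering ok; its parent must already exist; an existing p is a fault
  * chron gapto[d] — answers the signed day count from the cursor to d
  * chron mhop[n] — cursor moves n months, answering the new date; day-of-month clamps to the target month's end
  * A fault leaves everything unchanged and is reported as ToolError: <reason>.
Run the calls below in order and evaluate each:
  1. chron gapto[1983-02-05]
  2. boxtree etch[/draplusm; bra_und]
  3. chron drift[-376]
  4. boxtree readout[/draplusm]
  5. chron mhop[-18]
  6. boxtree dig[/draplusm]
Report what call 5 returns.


> chron gapto d='1983-02-05'
= 261
> boxtree etch p='/draplusm' c='bra_und'
= created
> chron drift n='-376'
= 1981-05-09
> boxtree readout p='/draplusm'
= bra_und
> chron mhop n='-18'
= 1979-11-09
> boxtree dig p='/draplusm'
= ToolError: exists

Answer: 1979-11-09


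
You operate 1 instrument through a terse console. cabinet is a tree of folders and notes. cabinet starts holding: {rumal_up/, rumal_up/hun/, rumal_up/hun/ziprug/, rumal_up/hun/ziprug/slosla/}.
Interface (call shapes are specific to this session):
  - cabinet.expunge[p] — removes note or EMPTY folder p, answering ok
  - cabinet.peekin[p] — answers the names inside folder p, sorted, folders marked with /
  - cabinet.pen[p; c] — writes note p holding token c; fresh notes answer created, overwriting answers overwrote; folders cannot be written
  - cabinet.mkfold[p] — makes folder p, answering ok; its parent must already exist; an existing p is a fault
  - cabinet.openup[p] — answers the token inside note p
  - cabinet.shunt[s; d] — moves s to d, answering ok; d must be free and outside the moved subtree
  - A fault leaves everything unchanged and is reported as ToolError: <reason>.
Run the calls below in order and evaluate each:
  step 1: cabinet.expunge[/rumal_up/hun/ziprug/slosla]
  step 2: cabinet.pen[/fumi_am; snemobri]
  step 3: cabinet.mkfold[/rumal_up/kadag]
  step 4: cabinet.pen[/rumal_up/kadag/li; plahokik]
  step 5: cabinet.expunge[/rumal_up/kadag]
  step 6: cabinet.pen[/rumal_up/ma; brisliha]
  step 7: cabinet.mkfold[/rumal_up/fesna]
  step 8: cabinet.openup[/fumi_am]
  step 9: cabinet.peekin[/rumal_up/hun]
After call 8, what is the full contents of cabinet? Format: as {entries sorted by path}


Answer: {fumi_am=snemobri, rumal_up/, rumal_up/fesna/, rumal_up/hun/, rumal_up/hun/ziprug/, rumal_up/kadag/, rumal_up/kadag/li=plahokik, rumal_up/ma=brisliha}

Derivation:
Invoking cabinet.expunge with /rumal_up/hun/ziprug/slosla, — result: ok.
Then cabinet.pen with /fumi_am, snemobri, giving created.
I call cabinet.mkfold with /rumal_up/kadag, and see ok.
Calling cabinet.pen with /rumal_up/kadag/li, plahokik: created.
Then cabinet.expunge with /rumal_up/kadag, — result: ToolError: not empty.
Using cabinet.pen with /rumal_up/ma, brisliha, which returns created.
I try cabinet.mkfold with /rumal_up/fesna, which returns ok.
I run cabinet.openup with /fumi_am, and observe snemobri.
I run cabinet.peekin with /rumal_up/hun, giving [ziprug/].


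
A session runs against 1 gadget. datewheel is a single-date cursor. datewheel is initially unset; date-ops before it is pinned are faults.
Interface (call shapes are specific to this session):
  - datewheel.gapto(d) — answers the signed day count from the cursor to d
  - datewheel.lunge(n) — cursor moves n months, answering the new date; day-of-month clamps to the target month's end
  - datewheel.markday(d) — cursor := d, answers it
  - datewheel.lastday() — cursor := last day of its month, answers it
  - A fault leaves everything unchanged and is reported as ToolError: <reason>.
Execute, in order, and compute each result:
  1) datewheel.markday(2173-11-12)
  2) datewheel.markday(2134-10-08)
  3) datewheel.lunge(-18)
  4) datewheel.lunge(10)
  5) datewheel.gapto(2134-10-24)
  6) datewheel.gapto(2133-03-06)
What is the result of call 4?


Do: datewheel.markday[2173-11-12]
See: 2173-11-12
Do: datewheel.markday[2134-10-08]
See: 2134-10-08
Do: datewheel.lunge[-18]
See: 2133-04-08
Do: datewheel.lunge[10]
See: 2134-02-08
Do: datewheel.gapto[2134-10-24]
See: 258
Do: datewheel.gapto[2133-03-06]
See: -339

Answer: 2134-02-08


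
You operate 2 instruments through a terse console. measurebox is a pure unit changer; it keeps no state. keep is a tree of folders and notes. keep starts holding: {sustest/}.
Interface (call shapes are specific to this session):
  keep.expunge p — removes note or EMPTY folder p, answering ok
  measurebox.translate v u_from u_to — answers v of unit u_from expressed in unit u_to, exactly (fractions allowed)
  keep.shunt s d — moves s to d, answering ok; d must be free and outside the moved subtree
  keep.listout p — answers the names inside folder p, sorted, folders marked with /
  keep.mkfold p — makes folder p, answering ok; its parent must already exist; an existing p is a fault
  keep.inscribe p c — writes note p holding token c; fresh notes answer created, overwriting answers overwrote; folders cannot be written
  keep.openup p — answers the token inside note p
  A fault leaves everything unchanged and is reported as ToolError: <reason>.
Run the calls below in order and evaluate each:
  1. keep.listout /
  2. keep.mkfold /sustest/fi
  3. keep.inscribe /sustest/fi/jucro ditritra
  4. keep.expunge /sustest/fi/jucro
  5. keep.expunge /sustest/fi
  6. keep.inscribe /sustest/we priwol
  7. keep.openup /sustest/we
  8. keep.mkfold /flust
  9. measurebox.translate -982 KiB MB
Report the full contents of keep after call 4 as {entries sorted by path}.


Answer: {sustest/, sustest/fi/}

Derivation:
! 1. keep.listout(p→/) : [sustest/]
! 2. keep.mkfold(p→/sustest/fi) : ok
! 3. keep.inscribe(p→/sustest/fi/jucro, c→ditritra) : created
! 4. keep.expunge(p→/sustest/fi/jucro) : ok
! 5. keep.expunge(p→/sustest/fi) : ok
! 6. keep.inscribe(p→/sustest/we, c→priwol) : created
! 7. keep.openup(p→/sustest/we) : priwol
! 8. keep.mkfold(p→/flust) : ok
! 9. measurebox.translate(v→-982, u_from→KiB, u_to→MB) : -15712/15625


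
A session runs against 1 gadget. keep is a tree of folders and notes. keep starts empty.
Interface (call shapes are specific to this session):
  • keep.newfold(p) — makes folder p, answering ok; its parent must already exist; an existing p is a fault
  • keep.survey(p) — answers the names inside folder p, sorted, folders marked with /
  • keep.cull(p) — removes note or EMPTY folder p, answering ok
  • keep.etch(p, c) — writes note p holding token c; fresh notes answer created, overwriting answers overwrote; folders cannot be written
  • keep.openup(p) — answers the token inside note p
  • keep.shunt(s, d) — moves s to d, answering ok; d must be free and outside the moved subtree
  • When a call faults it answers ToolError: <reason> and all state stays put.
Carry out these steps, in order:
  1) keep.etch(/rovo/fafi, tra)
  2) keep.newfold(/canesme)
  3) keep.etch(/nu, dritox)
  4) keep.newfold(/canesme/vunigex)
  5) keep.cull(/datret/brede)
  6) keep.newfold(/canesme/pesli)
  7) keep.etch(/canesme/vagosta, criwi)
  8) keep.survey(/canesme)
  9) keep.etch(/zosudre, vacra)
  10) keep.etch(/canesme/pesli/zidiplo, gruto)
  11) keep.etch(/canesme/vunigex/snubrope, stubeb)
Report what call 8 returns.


$ etch p='/rovo/fafi' c='tra'
:: ToolError: no parent
$ newfold p='/canesme'
:: ok
$ etch p='/nu' c='dritox'
:: created
$ newfold p='/canesme/vunigex'
:: ok
$ cull p='/datret/brede'
:: ToolError: not found
$ newfold p='/canesme/pesli'
:: ok
$ etch p='/canesme/vagosta' c='criwi'
:: created
$ survey p='/canesme'
:: [pesli/, vagosta, vunigex/]
$ etch p='/zosudre' c='vacra'
:: created
$ etch p='/canesme/pesli/zidiplo' c='gruto'
:: created
$ etch p='/canesme/vunigex/snubrope' c='stubeb'
:: created

Answer: [pesli/, vagosta, vunigex/]


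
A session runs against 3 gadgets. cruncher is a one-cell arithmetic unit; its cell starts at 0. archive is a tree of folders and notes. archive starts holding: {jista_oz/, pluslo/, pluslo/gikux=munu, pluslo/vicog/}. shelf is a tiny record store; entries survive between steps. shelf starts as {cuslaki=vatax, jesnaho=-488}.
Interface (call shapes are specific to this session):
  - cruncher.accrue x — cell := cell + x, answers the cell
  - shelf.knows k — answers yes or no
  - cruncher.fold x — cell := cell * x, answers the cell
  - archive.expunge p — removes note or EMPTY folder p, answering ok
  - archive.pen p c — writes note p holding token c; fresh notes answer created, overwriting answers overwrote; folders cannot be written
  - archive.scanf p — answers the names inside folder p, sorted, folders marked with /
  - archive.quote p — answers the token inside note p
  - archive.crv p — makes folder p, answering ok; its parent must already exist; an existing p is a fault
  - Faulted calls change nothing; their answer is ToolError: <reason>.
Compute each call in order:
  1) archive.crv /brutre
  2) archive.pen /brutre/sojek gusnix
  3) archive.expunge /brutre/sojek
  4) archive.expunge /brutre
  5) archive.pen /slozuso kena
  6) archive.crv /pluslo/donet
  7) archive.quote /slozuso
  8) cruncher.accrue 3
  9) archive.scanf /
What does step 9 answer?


Answer: [jista_oz/, pluslo/, slozuso]

Derivation:
$ archive.crv /brutre
:: ok
$ archive.pen /brutre/sojek gusnix
:: created
$ archive.expunge /brutre/sojek
:: ok
$ archive.expunge /brutre
:: ok
$ archive.pen /slozuso kena
:: created
$ archive.crv /pluslo/donet
:: ok
$ archive.quote /slozuso
:: kena
$ cruncher.accrue 3
:: 3
$ archive.scanf /
:: [jista_oz/, pluslo/, slozuso]


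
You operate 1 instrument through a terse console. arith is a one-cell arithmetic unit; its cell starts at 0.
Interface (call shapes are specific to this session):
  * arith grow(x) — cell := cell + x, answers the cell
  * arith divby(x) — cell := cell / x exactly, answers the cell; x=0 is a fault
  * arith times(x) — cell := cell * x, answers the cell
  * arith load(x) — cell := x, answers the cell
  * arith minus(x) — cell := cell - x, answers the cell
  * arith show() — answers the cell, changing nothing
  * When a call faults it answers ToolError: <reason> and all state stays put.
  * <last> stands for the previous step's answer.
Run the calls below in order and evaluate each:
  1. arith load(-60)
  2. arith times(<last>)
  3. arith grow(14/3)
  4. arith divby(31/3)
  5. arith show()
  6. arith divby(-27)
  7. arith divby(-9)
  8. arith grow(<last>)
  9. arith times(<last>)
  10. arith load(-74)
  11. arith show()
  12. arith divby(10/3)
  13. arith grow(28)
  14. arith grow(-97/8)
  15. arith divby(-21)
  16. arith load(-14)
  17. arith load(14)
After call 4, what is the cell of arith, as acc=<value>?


Answer: acc=10814/31

Derivation:
% arith load x→-60
[out] -60
% arith times x→<last>
[out] 3600
% arith grow x→14/3
[out] 10814/3
% arith divby x→31/3
[out] 10814/31
% arith show
[out] 10814/31
% arith divby x→-27
[out] -10814/837
% arith divby x→-9
[out] 10814/7533
% arith grow x→<last>
[out] 21628/7533
% arith times x→<last>
[out] 467770384/56746089
% arith load x→-74
[out] -74
% arith show
[out] -74
% arith divby x→10/3
[out] -111/5
% arith grow x→28
[out] 29/5
% arith grow x→-97/8
[out] -253/40
% arith divby x→-21
[out] 253/840
% arith load x→-14
[out] -14
% arith load x→14
[out] 14


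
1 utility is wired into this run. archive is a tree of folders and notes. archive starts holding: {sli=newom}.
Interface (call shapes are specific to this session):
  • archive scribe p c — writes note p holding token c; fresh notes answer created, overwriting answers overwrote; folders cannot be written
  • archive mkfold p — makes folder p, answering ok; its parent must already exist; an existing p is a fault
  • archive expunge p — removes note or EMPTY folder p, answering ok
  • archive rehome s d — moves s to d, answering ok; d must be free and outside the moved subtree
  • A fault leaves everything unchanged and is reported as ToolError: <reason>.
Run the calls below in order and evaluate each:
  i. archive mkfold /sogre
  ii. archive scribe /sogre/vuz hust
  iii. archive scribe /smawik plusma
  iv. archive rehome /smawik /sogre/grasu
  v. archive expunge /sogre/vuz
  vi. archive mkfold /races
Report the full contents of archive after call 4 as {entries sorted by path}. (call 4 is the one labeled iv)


[in] archive mkfold p→/sogre
  ok
[in] archive scribe p→/sogre/vuz c→hust
  created
[in] archive scribe p→/smawik c→plusma
  created
[in] archive rehome s→/smawik d→/sogre/grasu
  ok
[in] archive expunge p→/sogre/vuz
  ok
[in] archive mkfold p→/races
  ok

Answer: {sli=newom, sogre/, sogre/grasu=plusma, sogre/vuz=hust}


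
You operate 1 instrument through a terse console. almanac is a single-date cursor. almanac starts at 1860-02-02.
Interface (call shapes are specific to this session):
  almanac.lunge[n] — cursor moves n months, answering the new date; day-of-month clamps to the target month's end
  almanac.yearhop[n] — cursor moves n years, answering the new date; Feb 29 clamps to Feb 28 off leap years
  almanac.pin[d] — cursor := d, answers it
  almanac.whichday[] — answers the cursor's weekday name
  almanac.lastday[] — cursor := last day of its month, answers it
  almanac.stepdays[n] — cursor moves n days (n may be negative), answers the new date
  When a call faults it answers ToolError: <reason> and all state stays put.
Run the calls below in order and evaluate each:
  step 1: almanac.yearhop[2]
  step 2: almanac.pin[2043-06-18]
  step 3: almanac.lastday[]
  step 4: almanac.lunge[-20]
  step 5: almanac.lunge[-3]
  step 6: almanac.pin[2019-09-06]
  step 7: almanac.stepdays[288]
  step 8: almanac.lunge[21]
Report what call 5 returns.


CALL almanac.yearhop[n=2]
RET  1862-02-02
CALL almanac.pin[d=2043-06-18]
RET  2043-06-18
CALL almanac.lastday[]
RET  2043-06-30
CALL almanac.lunge[n=-20]
RET  2041-10-30
CALL almanac.lunge[n=-3]
RET  2041-07-30
CALL almanac.pin[d=2019-09-06]
RET  2019-09-06
CALL almanac.stepdays[n=288]
RET  2020-06-20
CALL almanac.lunge[n=21]
RET  2022-03-20

Answer: 2041-07-30


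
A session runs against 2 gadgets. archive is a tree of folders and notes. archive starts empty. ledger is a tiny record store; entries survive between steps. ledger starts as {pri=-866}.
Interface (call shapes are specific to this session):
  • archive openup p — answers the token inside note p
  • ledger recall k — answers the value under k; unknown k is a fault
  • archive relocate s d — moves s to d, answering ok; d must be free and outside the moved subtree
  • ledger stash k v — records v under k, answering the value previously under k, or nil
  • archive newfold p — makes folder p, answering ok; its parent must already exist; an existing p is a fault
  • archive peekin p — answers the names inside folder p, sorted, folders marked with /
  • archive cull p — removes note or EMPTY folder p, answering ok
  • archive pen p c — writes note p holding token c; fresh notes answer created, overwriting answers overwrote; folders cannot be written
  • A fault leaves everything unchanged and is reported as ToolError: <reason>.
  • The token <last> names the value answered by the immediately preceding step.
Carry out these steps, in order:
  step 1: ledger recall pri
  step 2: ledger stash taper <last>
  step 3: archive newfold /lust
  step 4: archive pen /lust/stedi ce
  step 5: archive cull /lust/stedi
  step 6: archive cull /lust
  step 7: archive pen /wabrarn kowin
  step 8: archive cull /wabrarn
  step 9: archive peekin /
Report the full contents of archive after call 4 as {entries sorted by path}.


Answer: {lust/, lust/stedi=ce}

Derivation:
$ ledger recall pri
  -866
$ ledger stash taper <last>
  nil
$ archive newfold /lust
  ok
$ archive pen /lust/stedi ce
  created
$ archive cull /lust/stedi
  ok
$ archive cull /lust
  ok
$ archive pen /wabrarn kowin
  created
$ archive cull /wabrarn
  ok
$ archive peekin /
  []


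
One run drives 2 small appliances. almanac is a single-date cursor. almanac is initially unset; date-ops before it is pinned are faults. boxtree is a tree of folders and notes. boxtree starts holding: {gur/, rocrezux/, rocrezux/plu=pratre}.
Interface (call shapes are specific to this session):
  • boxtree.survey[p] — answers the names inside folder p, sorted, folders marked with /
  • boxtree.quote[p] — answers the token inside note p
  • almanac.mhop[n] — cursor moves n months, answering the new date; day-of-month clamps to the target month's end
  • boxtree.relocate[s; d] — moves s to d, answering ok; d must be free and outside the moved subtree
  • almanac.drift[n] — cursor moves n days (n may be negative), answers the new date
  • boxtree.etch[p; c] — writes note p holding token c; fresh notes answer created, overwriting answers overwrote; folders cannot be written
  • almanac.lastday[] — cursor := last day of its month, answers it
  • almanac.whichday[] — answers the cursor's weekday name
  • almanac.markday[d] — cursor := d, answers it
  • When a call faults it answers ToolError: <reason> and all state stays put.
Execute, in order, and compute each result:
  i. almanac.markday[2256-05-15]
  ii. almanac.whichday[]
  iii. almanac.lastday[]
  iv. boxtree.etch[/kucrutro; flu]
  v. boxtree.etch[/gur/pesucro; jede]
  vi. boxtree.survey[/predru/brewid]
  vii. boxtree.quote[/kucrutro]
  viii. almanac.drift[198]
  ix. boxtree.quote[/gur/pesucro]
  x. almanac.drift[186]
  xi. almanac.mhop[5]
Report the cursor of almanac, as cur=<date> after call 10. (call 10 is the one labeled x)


Answer: cur=2257-06-19

Derivation:
·→ markday(d: 2256-05-15)
·← 2256-05-15
·→ whichday()
·← Thursday
·→ lastday()
·← 2256-05-31
·→ etch(p: /kucrutro, c: flu)
·← created
·→ etch(p: /gur/pesucro, c: jede)
·← created
·→ survey(p: /predru/brewid)
·← ToolError: not found
·→ quote(p: /kucrutro)
·← flu
·→ drift(n: 198)
·← 2256-12-15
·→ quote(p: /gur/pesucro)
·← jede
·→ drift(n: 186)
·← 2257-06-19
·→ mhop(n: 5)
·← 2257-11-19


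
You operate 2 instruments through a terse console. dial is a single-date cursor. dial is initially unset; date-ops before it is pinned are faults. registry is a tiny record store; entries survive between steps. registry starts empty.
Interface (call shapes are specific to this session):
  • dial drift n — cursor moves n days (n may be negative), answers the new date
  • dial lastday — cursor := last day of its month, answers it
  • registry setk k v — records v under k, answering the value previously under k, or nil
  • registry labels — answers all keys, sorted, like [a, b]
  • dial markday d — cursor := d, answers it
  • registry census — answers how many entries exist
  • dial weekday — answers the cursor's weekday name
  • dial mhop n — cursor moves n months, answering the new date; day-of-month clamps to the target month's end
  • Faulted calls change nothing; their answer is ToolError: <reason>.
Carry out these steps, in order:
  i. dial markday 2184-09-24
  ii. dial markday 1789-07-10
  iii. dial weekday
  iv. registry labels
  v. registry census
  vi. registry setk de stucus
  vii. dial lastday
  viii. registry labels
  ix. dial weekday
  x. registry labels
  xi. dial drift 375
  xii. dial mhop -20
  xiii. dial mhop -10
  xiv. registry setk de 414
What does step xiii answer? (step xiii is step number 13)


Answer: 1788-02-10

Derivation:
Act: dial markday[d=2184-09-24]
Obs: 2184-09-24
Act: dial markday[d=1789-07-10]
Obs: 1789-07-10
Act: dial weekday[]
Obs: Friday
Act: registry labels[]
Obs: []
Act: registry census[]
Obs: 0
Act: registry setk[k=de; v=stucus]
Obs: nil
Act: dial lastday[]
Obs: 1789-07-31
Act: registry labels[]
Obs: [de]
Act: dial weekday[]
Obs: Friday
Act: registry labels[]
Obs: [de]
Act: dial drift[n=375]
Obs: 1790-08-10
Act: dial mhop[n=-20]
Obs: 1788-12-10
Act: dial mhop[n=-10]
Obs: 1788-02-10
Act: registry setk[k=de; v=414]
Obs: stucus


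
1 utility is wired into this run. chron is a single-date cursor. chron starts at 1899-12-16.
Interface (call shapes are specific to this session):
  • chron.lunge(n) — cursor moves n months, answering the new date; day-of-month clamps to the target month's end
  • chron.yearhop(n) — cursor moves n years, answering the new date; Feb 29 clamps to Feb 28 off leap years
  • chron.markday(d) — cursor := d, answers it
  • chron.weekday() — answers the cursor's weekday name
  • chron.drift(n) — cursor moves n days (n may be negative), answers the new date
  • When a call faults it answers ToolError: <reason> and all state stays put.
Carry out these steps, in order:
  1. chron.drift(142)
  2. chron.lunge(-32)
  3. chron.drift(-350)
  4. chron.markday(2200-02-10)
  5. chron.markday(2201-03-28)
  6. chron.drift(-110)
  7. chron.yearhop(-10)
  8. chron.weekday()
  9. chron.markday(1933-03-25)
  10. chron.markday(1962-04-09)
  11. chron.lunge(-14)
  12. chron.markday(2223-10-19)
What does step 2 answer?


Answer: 1897-09-07

Derivation:
> chron.drift n→142
  1900-05-07
> chron.lunge n→-32
  1897-09-07
> chron.drift n→-350
  1896-09-22
> chron.markday d→2200-02-10
  2200-02-10
> chron.markday d→2201-03-28
  2201-03-28
> chron.drift n→-110
  2200-12-08
> chron.yearhop n→-10
  2190-12-08
> chron.weekday
  Wednesday
> chron.markday d→1933-03-25
  1933-03-25
> chron.markday d→1962-04-09
  1962-04-09
> chron.lunge n→-14
  1961-02-09
> chron.markday d→2223-10-19
  2223-10-19


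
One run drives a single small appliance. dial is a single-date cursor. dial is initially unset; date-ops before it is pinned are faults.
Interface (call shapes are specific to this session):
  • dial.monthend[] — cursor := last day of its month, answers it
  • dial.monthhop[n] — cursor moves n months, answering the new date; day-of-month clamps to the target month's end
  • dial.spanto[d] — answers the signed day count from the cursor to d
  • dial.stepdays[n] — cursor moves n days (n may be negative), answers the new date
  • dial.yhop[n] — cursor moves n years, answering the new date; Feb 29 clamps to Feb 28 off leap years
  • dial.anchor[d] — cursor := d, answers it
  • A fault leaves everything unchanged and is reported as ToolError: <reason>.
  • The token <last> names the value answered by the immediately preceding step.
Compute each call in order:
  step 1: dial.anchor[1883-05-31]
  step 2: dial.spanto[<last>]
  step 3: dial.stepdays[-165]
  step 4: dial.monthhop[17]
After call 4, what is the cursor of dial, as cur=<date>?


-> dial.anchor(1883-05-31)
<- 1883-05-31
-> dial.spanto(<last>)
<- 0
-> dial.stepdays(-165)
<- 1882-12-17
-> dial.monthhop(17)
<- 1884-05-17

Answer: cur=1884-05-17


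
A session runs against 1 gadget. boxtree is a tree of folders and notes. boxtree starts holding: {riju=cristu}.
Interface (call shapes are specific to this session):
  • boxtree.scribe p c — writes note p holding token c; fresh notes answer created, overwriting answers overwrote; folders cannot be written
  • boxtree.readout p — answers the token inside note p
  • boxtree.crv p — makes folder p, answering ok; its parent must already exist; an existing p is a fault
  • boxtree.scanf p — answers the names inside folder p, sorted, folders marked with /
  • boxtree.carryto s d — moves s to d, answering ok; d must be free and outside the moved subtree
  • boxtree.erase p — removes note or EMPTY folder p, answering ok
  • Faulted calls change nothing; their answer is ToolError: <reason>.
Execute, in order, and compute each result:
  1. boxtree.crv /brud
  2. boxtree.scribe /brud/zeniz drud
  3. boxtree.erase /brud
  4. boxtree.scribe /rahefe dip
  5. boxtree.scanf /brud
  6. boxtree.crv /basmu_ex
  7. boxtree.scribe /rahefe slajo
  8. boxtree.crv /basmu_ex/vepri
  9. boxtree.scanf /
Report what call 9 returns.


! crv(p=/brud) => ok
! scribe(p=/brud/zeniz, c=drud) => created
! erase(p=/brud) => ToolError: not empty
! scribe(p=/rahefe, c=dip) => created
! scanf(p=/brud) => [zeniz]
! crv(p=/basmu_ex) => ok
! scribe(p=/rahefe, c=slajo) => overwrote
! crv(p=/basmu_ex/vepri) => ok
! scanf(p=/) => [basmu_ex/, brud/, rahefe, riju]

Answer: [basmu_ex/, brud/, rahefe, riju]


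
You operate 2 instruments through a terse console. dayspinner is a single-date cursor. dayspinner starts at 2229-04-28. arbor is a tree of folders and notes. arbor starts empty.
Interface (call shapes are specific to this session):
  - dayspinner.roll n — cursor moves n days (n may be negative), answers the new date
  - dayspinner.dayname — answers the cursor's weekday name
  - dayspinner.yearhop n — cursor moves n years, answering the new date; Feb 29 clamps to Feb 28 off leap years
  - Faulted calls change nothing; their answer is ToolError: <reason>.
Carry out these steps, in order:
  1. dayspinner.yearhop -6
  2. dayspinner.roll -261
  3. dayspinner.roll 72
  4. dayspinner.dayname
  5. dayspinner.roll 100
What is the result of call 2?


==> dayspinner.yearhop(n=-6)
<== 2223-04-28
==> dayspinner.roll(n=-261)
<== 2222-08-10
==> dayspinner.roll(n=72)
<== 2222-10-21
==> dayspinner.dayname()
<== Monday
==> dayspinner.roll(n=100)
<== 2223-01-29

Answer: 2222-08-10


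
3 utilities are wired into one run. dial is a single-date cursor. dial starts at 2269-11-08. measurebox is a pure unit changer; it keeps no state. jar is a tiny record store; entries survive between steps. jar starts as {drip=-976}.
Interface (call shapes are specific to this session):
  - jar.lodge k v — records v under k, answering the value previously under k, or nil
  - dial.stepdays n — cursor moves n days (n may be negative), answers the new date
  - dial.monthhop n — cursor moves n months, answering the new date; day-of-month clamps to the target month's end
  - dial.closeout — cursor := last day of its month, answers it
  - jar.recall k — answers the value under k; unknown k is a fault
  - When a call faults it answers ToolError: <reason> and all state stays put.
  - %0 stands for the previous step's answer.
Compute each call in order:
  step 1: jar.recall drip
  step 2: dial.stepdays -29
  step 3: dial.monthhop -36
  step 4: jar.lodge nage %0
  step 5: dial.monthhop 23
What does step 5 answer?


-- 1. recall(k='drip') => -976
-- 2. stepdays(n='-29') => 2269-10-10
-- 3. monthhop(n='-36') => 2266-10-10
-- 4. lodge(k='nage', v='%0') => nil
-- 5. monthhop(n='23') => 2268-09-10

Answer: 2268-09-10


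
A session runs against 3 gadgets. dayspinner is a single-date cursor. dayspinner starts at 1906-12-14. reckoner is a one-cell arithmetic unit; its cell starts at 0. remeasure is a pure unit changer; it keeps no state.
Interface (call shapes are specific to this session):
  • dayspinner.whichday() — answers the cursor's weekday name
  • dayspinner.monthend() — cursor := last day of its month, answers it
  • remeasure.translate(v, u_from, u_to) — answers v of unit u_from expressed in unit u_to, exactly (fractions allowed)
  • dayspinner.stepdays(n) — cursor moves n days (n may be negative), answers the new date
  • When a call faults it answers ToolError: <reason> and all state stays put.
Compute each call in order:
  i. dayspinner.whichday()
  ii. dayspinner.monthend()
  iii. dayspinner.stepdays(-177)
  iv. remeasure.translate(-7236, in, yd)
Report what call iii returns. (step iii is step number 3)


Step: whichday[]
Result: Friday
Step: monthend[]
Result: 1906-12-31
Step: stepdays[n→-177]
Result: 1906-07-07
Step: translate[v→-7236; u_from→in; u_to→yd]
Result: -201

Answer: 1906-07-07


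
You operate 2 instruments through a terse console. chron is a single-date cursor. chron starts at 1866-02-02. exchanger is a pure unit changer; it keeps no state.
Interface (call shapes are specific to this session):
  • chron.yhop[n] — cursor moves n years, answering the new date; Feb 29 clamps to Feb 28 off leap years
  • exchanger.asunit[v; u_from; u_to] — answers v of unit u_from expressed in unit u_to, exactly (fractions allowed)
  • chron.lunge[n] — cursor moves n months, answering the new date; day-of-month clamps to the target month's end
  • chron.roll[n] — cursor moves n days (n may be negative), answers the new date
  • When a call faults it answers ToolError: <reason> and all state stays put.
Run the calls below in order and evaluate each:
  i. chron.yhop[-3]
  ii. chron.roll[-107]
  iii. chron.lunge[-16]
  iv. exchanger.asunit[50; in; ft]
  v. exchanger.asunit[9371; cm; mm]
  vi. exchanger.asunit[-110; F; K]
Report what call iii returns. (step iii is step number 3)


Answer: 1861-06-18

Derivation:
% chron.yhop(n=-3) -> 1863-02-02
% chron.roll(n=-107) -> 1862-10-18
% chron.lunge(n=-16) -> 1861-06-18
% exchanger.asunit(v=50, u_from=in, u_to=ft) -> 25/6
% exchanger.asunit(v=9371, u_from=cm, u_to=mm) -> 93710
% exchanger.asunit(v=-110, u_from=F, u_to=K) -> 34967/180


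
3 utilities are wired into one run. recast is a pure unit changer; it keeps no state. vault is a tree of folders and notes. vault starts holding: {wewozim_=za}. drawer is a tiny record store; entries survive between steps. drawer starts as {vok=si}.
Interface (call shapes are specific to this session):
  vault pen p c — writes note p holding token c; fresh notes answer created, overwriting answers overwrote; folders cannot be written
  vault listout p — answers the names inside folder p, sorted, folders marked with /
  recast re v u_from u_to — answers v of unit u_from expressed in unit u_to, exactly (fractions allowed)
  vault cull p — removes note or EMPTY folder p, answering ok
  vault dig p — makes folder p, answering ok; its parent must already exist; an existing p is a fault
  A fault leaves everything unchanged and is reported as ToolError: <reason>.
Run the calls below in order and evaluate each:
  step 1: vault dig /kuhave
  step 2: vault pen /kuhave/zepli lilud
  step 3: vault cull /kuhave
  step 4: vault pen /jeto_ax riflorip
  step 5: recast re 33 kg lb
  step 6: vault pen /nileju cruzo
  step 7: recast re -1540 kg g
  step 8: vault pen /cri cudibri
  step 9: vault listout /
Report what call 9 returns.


Answer: [cri, jeto_ax, kuhave/, nileju, wewozim_]

Derivation:
Act: vault dig[p: /kuhave]
Obs: ok
Act: vault pen[p: /kuhave/zepli; c: lilud]
Obs: created
Act: vault cull[p: /kuhave]
Obs: ToolError: not empty
Act: vault pen[p: /jeto_ax; c: riflorip]
Obs: created
Act: recast re[v: 33; u_from: kg; u_to: lb]
Obs: 300000000/4123567
Act: vault pen[p: /nileju; c: cruzo]
Obs: created
Act: recast re[v: -1540; u_from: kg; u_to: g]
Obs: -1540000
Act: vault pen[p: /cri; c: cudibri]
Obs: created
Act: vault listout[p: /]
Obs: [cri, jeto_ax, kuhave/, nileju, wewozim_]
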